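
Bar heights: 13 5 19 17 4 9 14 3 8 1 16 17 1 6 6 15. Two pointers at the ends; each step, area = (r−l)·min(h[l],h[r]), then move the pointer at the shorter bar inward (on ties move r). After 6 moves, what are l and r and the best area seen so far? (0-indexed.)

l=2, r=11, best area=195

[0,15] min(13,15)*15=195 best=195 * → l++
[1,15] min(5,15)*14=70 best=195 → l++
[2,15] min(19,15)*13=195 best=195 → r--
[2,14] min(19,6)*12=72 best=195 → r--
[2,13] min(19,6)*11=66 best=195 → r--
[2,12] min(19,1)*10=10 best=195 → r--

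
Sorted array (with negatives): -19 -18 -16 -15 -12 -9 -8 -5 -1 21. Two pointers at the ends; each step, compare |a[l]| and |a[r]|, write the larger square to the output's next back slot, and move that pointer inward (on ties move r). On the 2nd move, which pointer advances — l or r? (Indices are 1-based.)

l

[1,10] |-19|<=|21| out[10]=441 → r--
[1,9] |-19|>|-1| out[9]=361 → l++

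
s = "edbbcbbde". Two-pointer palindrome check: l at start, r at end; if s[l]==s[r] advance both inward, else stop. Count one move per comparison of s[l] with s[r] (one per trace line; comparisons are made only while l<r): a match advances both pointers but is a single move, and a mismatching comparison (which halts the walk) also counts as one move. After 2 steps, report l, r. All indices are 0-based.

l=2, r=6

[0,8] 'e'=='e' → l++,r--
[1,7] 'd'=='d' → l++,r--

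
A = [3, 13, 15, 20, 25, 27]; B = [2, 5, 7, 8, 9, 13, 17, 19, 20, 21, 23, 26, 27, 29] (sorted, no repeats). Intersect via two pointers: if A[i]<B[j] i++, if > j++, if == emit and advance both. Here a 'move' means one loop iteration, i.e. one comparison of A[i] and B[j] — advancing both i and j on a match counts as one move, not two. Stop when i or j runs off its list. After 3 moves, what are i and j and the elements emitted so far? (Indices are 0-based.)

i=0 j=0: 3>2, j++
i=0 j=1: 3<5, i++
i=1 j=1: 13>5, j++

i=1, j=2, emitted=[]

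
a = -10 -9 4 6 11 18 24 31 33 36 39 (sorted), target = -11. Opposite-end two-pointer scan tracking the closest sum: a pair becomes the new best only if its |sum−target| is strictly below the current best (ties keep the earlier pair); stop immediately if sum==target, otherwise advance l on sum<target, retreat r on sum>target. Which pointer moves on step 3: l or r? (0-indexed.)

r

[0,10] -10+39=29 d=40 * → r--
[0,9] -10+36=26 d=37 * → r--
[0,8] -10+33=23 d=34 * → r--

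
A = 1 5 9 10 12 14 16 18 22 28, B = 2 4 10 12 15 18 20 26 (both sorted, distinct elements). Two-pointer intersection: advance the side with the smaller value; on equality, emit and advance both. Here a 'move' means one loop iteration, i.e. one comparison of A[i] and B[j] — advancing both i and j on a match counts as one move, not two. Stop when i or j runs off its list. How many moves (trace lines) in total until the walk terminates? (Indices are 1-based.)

i=1 j=1: 1<2, i++
i=2 j=1: 5>2, j++
i=2 j=2: 5>4, j++
i=2 j=3: 5<10, i++
i=3 j=3: 9<10, i++
i=4 j=3: 10==10 emit, i++,j++
i=5 j=4: 12==12 emit, i++,j++
i=6 j=5: 14<15, i++
i=7 j=5: 16>15, j++
i=7 j=6: 16<18, i++
i=8 j=6: 18==18 emit, i++,j++
i=9 j=7: 22>20, j++
i=9 j=8: 22<26, i++
i=10 j=8: 28>26, j++

14 moves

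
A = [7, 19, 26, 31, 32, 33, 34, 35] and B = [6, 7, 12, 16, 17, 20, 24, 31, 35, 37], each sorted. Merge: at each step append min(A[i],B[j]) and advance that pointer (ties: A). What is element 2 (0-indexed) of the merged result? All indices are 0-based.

merged[2] = 7

[i=0,j=0] A[i]=7>B[j]=6 take 6 → j++
[i=0,j=1] A[i]=7<=B[j]=7 take 7 → i++
[i=1,j=1] A[i]=19>B[j]=7 take 7 → j++
[i=1,j=2] A[i]=19>B[j]=12 take 12 → j++
[i=1,j=3] A[i]=19>B[j]=16 take 16 → j++
[i=1,j=4] A[i]=19>B[j]=17 take 17 → j++
[i=1,j=5] A[i]=19<=B[j]=20 take 19 → i++
[i=2,j=5] A[i]=26>B[j]=20 take 20 → j++
[i=2,j=6] A[i]=26>B[j]=24 take 24 → j++
[i=2,j=7] A[i]=26<=B[j]=31 take 26 → i++
[i=3,j=7] A[i]=31<=B[j]=31 take 31 → i++
[i=4,j=7] A[i]=32>B[j]=31 take 31 → j++
[i=4,j=8] A[i]=32<=B[j]=35 take 32 → i++
[i=5,j=8] A[i]=33<=B[j]=35 take 33 → i++
[i=6,j=8] A[i]=34<=B[j]=35 take 34 → i++
[i=7,j=8] A[i]=35<=B[j]=35 take 35 → i++
[i=8,j=8] A done, take B[j]=35 → j++
[i=8,j=9] A done, take B[j]=37 → j++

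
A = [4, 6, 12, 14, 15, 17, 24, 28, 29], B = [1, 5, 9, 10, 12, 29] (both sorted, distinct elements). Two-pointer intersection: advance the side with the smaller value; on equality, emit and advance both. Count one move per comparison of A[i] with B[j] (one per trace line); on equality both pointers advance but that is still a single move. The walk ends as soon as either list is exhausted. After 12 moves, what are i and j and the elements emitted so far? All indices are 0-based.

i=8, j=5, emitted=[12]

i=0 j=0: 4>1, j++
i=0 j=1: 4<5, i++
i=1 j=1: 6>5, j++
i=1 j=2: 6<9, i++
i=2 j=2: 12>9, j++
i=2 j=3: 12>10, j++
i=2 j=4: 12==12 emit, i++,j++
i=3 j=5: 14<29, i++
i=4 j=5: 15<29, i++
i=5 j=5: 17<29, i++
i=6 j=5: 24<29, i++
i=7 j=5: 28<29, i++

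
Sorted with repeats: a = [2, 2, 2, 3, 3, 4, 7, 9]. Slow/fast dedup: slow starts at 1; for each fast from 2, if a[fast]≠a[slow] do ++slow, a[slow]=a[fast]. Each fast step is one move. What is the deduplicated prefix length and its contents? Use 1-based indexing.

slow=1 fast=2: a[fast]=2=a[slow] dup, fast++
slow=1 fast=3: a[fast]=2=a[slow] dup, fast++
slow=1 fast=4: a[fast]=3≠a[slow]=2 write a[2]=3, slow++,fast++
slow=2 fast=5: a[fast]=3=a[slow] dup, fast++
slow=2 fast=6: a[fast]=4≠a[slow]=3 write a[3]=4, slow++,fast++
slow=3 fast=7: a[fast]=7≠a[slow]=4 write a[4]=7, slow++,fast++
slow=4 fast=8: a[fast]=9≠a[slow]=7 write a[5]=9, slow++,fast++

length 5; prefix = [2, 3, 4, 7, 9]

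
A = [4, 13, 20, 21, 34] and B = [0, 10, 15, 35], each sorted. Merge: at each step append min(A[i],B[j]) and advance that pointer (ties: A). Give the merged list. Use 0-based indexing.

i=0 j=0: A[i]=4>B[j]=0 take 0, j++
i=0 j=1: A[i]=4<=B[j]=10 take 4, i++
i=1 j=1: A[i]=13>B[j]=10 take 10, j++
i=1 j=2: A[i]=13<=B[j]=15 take 13, i++
i=2 j=2: A[i]=20>B[j]=15 take 15, j++
i=2 j=3: A[i]=20<=B[j]=35 take 20, i++
i=3 j=3: A[i]=21<=B[j]=35 take 21, i++
i=4 j=3: A[i]=34<=B[j]=35 take 34, i++
i=5 j=3: A done, take B[j]=35, j++

[0, 4, 10, 13, 15, 20, 21, 34, 35]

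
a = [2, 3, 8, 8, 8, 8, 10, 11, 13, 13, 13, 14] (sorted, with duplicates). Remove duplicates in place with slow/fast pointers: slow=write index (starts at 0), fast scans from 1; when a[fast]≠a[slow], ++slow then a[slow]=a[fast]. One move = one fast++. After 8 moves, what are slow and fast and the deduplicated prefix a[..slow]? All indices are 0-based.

slow=5, fast=9, prefix=[2, 3, 8, 10, 11, 13]

(s=0,f=1) a[fast]=3≠a[slow]=2 write a[1]=3 → slow++,fast++
(s=1,f=2) a[fast]=8≠a[slow]=3 write a[2]=8 → slow++,fast++
(s=2,f=3) a[fast]=8=a[slow] dup → fast++
(s=2,f=4) a[fast]=8=a[slow] dup → fast++
(s=2,f=5) a[fast]=8=a[slow] dup → fast++
(s=2,f=6) a[fast]=10≠a[slow]=8 write a[3]=10 → slow++,fast++
(s=3,f=7) a[fast]=11≠a[slow]=10 write a[4]=11 → slow++,fast++
(s=4,f=8) a[fast]=13≠a[slow]=11 write a[5]=13 → slow++,fast++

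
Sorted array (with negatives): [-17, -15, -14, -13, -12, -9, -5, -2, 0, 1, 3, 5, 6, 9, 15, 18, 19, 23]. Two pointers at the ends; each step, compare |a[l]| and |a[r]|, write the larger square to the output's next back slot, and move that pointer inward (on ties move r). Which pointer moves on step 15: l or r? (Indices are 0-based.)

r

[0,17] |-17|<=|23| out[17]=529 → r--
[0,16] |-17|<=|19| out[16]=361 → r--
[0,15] |-17|<=|18| out[15]=324 → r--
[0,14] |-17|>|15| out[14]=289 → l++
[1,14] |-15|<=|15| out[13]=225 → r--
[1,13] |-15|>|9| out[12]=225 → l++
[2,13] |-14|>|9| out[11]=196 → l++
[3,13] |-13|>|9| out[10]=169 → l++
[4,13] |-12|>|9| out[9]=144 → l++
[5,13] |-9|<=|9| out[8]=81 → r--
[5,12] |-9|>|6| out[7]=81 → l++
[6,12] |-5|<=|6| out[6]=36 → r--
[6,11] |-5|<=|5| out[5]=25 → r--
[6,10] |-5|>|3| out[4]=25 → l++
[7,10] |-2|<=|3| out[3]=9 → r--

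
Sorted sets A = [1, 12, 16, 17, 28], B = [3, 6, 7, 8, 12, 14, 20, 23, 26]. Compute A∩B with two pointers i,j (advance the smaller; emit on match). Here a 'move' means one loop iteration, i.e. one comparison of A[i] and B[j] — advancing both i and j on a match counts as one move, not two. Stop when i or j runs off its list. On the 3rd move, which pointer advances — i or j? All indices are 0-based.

i=0 j=0: 1<3, i++
i=1 j=0: 12>3, j++
i=1 j=1: 12>6, j++

j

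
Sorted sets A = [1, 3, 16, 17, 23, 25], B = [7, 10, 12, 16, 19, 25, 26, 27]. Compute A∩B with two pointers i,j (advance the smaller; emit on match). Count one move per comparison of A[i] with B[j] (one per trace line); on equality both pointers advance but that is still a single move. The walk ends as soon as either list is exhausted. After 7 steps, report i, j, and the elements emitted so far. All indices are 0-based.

i=4, j=4, emitted=[16]

i=0 j=0: 1<7, i++
i=1 j=0: 3<7, i++
i=2 j=0: 16>7, j++
i=2 j=1: 16>10, j++
i=2 j=2: 16>12, j++
i=2 j=3: 16==16 emit, i++,j++
i=3 j=4: 17<19, i++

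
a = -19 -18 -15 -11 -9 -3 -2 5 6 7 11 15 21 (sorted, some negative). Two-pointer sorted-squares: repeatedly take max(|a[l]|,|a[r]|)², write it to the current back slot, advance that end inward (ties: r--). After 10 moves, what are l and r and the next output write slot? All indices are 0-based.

l=5, r=7, next write slot=2

[0,12] |-19|<=|21| out[12]=441 → r--
[0,11] |-19|>|15| out[11]=361 → l++
[1,11] |-18|>|15| out[10]=324 → l++
[2,11] |-15|<=|15| out[9]=225 → r--
[2,10] |-15|>|11| out[8]=225 → l++
[3,10] |-11|<=|11| out[7]=121 → r--
[3,9] |-11|>|7| out[6]=121 → l++
[4,9] |-9|>|7| out[5]=81 → l++
[5,9] |-3|<=|7| out[4]=49 → r--
[5,8] |-3|<=|6| out[3]=36 → r--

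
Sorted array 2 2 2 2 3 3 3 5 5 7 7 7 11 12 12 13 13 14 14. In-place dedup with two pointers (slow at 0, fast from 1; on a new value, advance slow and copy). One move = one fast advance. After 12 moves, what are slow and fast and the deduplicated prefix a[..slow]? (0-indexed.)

slow=4, fast=13, prefix=[2, 3, 5, 7, 11]

(s=0,f=1) a[fast]=2=a[slow] dup → fast++
(s=0,f=2) a[fast]=2=a[slow] dup → fast++
(s=0,f=3) a[fast]=2=a[slow] dup → fast++
(s=0,f=4) a[fast]=3≠a[slow]=2 write a[1]=3 → slow++,fast++
(s=1,f=5) a[fast]=3=a[slow] dup → fast++
(s=1,f=6) a[fast]=3=a[slow] dup → fast++
(s=1,f=7) a[fast]=5≠a[slow]=3 write a[2]=5 → slow++,fast++
(s=2,f=8) a[fast]=5=a[slow] dup → fast++
(s=2,f=9) a[fast]=7≠a[slow]=5 write a[3]=7 → slow++,fast++
(s=3,f=10) a[fast]=7=a[slow] dup → fast++
(s=3,f=11) a[fast]=7=a[slow] dup → fast++
(s=3,f=12) a[fast]=11≠a[slow]=7 write a[4]=11 → slow++,fast++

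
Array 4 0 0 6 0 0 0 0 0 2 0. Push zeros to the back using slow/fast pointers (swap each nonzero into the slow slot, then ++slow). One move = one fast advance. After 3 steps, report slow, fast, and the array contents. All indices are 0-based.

slow=0 fast=0: a[fast]=4≠0 swap→a[0]=4, slow++,fast++
slow=1 fast=1: a[fast]=0, fast++
slow=1 fast=2: a[fast]=0, fast++

slow=1, fast=3, a=[4, 0, 0, 6, 0, 0, 0, 0, 0, 2, 0]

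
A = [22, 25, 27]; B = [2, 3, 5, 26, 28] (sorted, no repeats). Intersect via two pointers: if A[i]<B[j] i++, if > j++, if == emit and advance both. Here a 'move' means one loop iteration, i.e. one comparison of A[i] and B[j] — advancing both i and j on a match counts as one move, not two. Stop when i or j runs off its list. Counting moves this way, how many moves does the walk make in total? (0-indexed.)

7 moves

i=0 j=0: 22>2, j++
i=0 j=1: 22>3, j++
i=0 j=2: 22>5, j++
i=0 j=3: 22<26, i++
i=1 j=3: 25<26, i++
i=2 j=3: 27>26, j++
i=2 j=4: 27<28, i++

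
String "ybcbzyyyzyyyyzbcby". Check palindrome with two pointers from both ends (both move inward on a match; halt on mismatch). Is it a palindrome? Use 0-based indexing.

[0,17] 'y'=='y' → l++,r--
[1,16] 'b'=='b' → l++,r--
[2,15] 'c'=='c' → l++,r--
[3,14] 'b'=='b' → l++,r--
[4,13] 'z'=='z' → l++,r--
[5,12] 'y'=='y' → l++,r--
[6,11] 'y'=='y' → l++,r--
[7,10] 'y'=='y' → l++,r--
[8,9] 'z'!='y' → stop

not a palindrome (mismatch at 8,9)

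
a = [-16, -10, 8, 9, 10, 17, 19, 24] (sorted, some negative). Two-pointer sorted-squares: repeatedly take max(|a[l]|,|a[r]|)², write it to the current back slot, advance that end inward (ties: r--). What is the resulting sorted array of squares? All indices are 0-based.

[0,7] |-16|<=|24| out[7]=576 → r--
[0,6] |-16|<=|19| out[6]=361 → r--
[0,5] |-16|<=|17| out[5]=289 → r--
[0,4] |-16|>|10| out[4]=256 → l++
[1,4] |-10|<=|10| out[3]=100 → r--
[1,3] |-10|>|9| out[2]=100 → l++
[2,3] |8|<=|9| out[1]=81 → r--
[2,2] |8|<=|8| out[0]=64 → r--

[64, 81, 100, 100, 256, 289, 361, 576]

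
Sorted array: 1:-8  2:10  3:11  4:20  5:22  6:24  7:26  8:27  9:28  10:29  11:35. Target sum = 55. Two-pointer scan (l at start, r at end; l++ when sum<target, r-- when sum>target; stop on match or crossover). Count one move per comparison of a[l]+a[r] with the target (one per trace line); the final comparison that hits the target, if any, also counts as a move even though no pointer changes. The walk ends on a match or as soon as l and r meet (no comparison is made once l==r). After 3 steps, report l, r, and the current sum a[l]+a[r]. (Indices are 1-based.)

l=4, r=11, sum=55

l=1 r=11: -8+35=27 <55, l++
l=2 r=11: 10+35=45 <55, l++
l=3 r=11: 11+35=46 <55, l++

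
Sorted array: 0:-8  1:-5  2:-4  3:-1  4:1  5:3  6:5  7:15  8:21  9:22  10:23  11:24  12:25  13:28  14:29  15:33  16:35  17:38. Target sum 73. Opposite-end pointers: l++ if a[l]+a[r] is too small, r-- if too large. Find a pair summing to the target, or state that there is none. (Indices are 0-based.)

(35, 38)

l=0 r=17: -8+38=30 <73, l++
l=1 r=17: -5+38=33 <73, l++
l=2 r=17: -4+38=34 <73, l++
l=3 r=17: -1+38=37 <73, l++
l=4 r=17: 1+38=39 <73, l++
l=5 r=17: 3+38=41 <73, l++
l=6 r=17: 5+38=43 <73, l++
l=7 r=17: 15+38=53 <73, l++
l=8 r=17: 21+38=59 <73, l++
l=9 r=17: 22+38=60 <73, l++
l=10 r=17: 23+38=61 <73, l++
l=11 r=17: 24+38=62 <73, l++
l=12 r=17: 25+38=63 <73, l++
l=13 r=17: 28+38=66 <73, l++
l=14 r=17: 29+38=67 <73, l++
l=15 r=17: 33+38=71 <73, l++
l=16 r=17: 35+38=73, found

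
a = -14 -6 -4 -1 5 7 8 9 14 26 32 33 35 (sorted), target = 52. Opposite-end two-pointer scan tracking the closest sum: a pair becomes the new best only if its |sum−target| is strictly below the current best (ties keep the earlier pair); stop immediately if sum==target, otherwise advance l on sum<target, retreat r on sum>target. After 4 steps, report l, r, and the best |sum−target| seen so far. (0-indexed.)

[0,12] -14+35=21 d=31 * → l++
[1,12] -6+35=29 d=23 * → l++
[2,12] -4+35=31 d=21 * → l++
[3,12] -1+35=34 d=18 * → l++

l=4, r=12, best |Δ|=18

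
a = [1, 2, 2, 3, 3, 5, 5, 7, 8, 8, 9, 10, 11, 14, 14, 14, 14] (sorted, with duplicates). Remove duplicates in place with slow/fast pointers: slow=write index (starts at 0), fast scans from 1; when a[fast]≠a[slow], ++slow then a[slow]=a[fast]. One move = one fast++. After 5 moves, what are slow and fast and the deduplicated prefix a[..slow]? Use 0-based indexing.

(s=0,f=1) a[fast]=2≠a[slow]=1 write a[1]=2 → slow++,fast++
(s=1,f=2) a[fast]=2=a[slow] dup → fast++
(s=1,f=3) a[fast]=3≠a[slow]=2 write a[2]=3 → slow++,fast++
(s=2,f=4) a[fast]=3=a[slow] dup → fast++
(s=2,f=5) a[fast]=5≠a[slow]=3 write a[3]=5 → slow++,fast++

slow=3, fast=6, prefix=[1, 2, 3, 5]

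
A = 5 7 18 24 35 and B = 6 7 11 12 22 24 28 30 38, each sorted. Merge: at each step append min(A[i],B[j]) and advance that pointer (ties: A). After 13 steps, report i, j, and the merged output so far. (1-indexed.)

[i=1,j=1] A[i]=5<=B[j]=6 take 5 → i++
[i=2,j=1] A[i]=7>B[j]=6 take 6 → j++
[i=2,j=2] A[i]=7<=B[j]=7 take 7 → i++
[i=3,j=2] A[i]=18>B[j]=7 take 7 → j++
[i=3,j=3] A[i]=18>B[j]=11 take 11 → j++
[i=3,j=4] A[i]=18>B[j]=12 take 12 → j++
[i=3,j=5] A[i]=18<=B[j]=22 take 18 → i++
[i=4,j=5] A[i]=24>B[j]=22 take 22 → j++
[i=4,j=6] A[i]=24<=B[j]=24 take 24 → i++
[i=5,j=6] A[i]=35>B[j]=24 take 24 → j++
[i=5,j=7] A[i]=35>B[j]=28 take 28 → j++
[i=5,j=8] A[i]=35>B[j]=30 take 30 → j++
[i=5,j=9] A[i]=35<=B[j]=38 take 35 → i++

i=6, j=9, merged so far=[5, 6, 7, 7, 11, 12, 18, 22, 24, 24, 28, 30, 35]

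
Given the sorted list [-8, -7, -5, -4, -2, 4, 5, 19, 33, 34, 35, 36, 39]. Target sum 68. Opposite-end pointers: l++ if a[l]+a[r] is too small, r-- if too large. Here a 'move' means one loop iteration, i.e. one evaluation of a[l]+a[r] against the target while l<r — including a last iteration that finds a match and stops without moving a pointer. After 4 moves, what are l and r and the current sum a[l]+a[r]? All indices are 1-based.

l=5, r=13, sum=37

l=1 r=13: -8+39=31 <68, l++
l=2 r=13: -7+39=32 <68, l++
l=3 r=13: -5+39=34 <68, l++
l=4 r=13: -4+39=35 <68, l++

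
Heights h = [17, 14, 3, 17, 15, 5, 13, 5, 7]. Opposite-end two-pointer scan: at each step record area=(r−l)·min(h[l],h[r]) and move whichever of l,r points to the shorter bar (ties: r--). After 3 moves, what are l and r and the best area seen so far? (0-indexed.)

l=0, r=5, best area=78

[0,8] min(17,7)*8=56 best=56 * → r--
[0,7] min(17,5)*7=35 best=56 → r--
[0,6] min(17,13)*6=78 best=78 * → r--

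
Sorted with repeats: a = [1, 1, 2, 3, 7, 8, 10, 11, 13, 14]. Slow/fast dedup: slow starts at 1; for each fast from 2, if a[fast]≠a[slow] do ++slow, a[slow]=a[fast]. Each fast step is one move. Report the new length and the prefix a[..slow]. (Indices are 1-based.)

slow=1 fast=2: a[fast]=1=a[slow] dup, fast++
slow=1 fast=3: a[fast]=2≠a[slow]=1 write a[2]=2, slow++,fast++
slow=2 fast=4: a[fast]=3≠a[slow]=2 write a[3]=3, slow++,fast++
slow=3 fast=5: a[fast]=7≠a[slow]=3 write a[4]=7, slow++,fast++
slow=4 fast=6: a[fast]=8≠a[slow]=7 write a[5]=8, slow++,fast++
slow=5 fast=7: a[fast]=10≠a[slow]=8 write a[6]=10, slow++,fast++
slow=6 fast=8: a[fast]=11≠a[slow]=10 write a[7]=11, slow++,fast++
slow=7 fast=9: a[fast]=13≠a[slow]=11 write a[8]=13, slow++,fast++
slow=8 fast=10: a[fast]=14≠a[slow]=13 write a[9]=14, slow++,fast++

length 9; prefix = [1, 2, 3, 7, 8, 10, 11, 13, 14]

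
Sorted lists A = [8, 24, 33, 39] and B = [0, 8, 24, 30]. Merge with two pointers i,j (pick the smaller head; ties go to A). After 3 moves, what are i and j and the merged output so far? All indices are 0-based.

i=0 j=0: A[i]=8>B[j]=0 take 0, j++
i=0 j=1: A[i]=8<=B[j]=8 take 8, i++
i=1 j=1: A[i]=24>B[j]=8 take 8, j++

i=1, j=2, merged so far=[0, 8, 8]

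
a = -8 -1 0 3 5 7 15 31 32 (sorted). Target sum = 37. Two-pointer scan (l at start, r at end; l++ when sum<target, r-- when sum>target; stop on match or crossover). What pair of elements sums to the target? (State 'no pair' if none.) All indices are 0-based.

l=0 r=8: -8+32=24 <37, l++
l=1 r=8: -1+32=31 <37, l++
l=2 r=8: 0+32=32 <37, l++
l=3 r=8: 3+32=35 <37, l++
l=4 r=8: 5+32=37, found

(5, 32)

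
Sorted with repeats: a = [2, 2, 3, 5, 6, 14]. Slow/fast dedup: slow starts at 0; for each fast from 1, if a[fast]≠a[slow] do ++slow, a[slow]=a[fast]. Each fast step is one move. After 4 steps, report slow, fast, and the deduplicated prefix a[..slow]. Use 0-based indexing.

slow=0 fast=1: a[fast]=2=a[slow] dup, fast++
slow=0 fast=2: a[fast]=3≠a[slow]=2 write a[1]=3, slow++,fast++
slow=1 fast=3: a[fast]=5≠a[slow]=3 write a[2]=5, slow++,fast++
slow=2 fast=4: a[fast]=6≠a[slow]=5 write a[3]=6, slow++,fast++

slow=3, fast=5, prefix=[2, 3, 5, 6]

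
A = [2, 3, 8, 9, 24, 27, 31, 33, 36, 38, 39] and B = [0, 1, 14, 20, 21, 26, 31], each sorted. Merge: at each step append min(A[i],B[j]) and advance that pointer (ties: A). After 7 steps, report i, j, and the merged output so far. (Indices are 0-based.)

[i=0,j=0] A[i]=2>B[j]=0 take 0 → j++
[i=0,j=1] A[i]=2>B[j]=1 take 1 → j++
[i=0,j=2] A[i]=2<=B[j]=14 take 2 → i++
[i=1,j=2] A[i]=3<=B[j]=14 take 3 → i++
[i=2,j=2] A[i]=8<=B[j]=14 take 8 → i++
[i=3,j=2] A[i]=9<=B[j]=14 take 9 → i++
[i=4,j=2] A[i]=24>B[j]=14 take 14 → j++

i=4, j=3, merged so far=[0, 1, 2, 3, 8, 9, 14]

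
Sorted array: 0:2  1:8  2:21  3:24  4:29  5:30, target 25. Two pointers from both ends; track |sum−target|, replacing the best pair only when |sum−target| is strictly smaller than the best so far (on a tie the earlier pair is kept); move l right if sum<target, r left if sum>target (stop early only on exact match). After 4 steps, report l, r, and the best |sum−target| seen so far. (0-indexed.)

[0,5] 2+30=32 d=7 * → r--
[0,4] 2+29=31 d=6 * → r--
[0,3] 2+24=26 d=1 * → r--
[0,2] 2+21=23 d=2 → l++

l=1, r=2, best |Δ|=1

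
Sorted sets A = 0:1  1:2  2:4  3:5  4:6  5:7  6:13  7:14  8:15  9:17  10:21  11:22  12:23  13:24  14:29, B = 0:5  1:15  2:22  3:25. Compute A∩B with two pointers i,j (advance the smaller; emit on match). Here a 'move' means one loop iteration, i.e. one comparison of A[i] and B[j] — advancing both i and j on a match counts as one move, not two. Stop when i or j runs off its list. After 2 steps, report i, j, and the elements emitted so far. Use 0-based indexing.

[i=0,j=0] 1<5 → i++
[i=1,j=0] 2<5 → i++

i=2, j=0, emitted=[]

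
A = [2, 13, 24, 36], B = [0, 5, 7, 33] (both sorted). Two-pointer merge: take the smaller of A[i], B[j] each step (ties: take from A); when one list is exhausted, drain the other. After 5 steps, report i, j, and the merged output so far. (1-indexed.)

i=3, j=4, merged so far=[0, 2, 5, 7, 13]

i=1 j=1: A[i]=2>B[j]=0 take 0, j++
i=1 j=2: A[i]=2<=B[j]=5 take 2, i++
i=2 j=2: A[i]=13>B[j]=5 take 5, j++
i=2 j=3: A[i]=13>B[j]=7 take 7, j++
i=2 j=4: A[i]=13<=B[j]=33 take 13, i++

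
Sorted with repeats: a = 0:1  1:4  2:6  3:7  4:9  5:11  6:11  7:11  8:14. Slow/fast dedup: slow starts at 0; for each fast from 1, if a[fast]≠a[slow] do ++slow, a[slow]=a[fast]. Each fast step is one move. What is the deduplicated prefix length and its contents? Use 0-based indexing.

length 7; prefix = [1, 4, 6, 7, 9, 11, 14]

slow=0 fast=1: a[fast]=4≠a[slow]=1 write a[1]=4, slow++,fast++
slow=1 fast=2: a[fast]=6≠a[slow]=4 write a[2]=6, slow++,fast++
slow=2 fast=3: a[fast]=7≠a[slow]=6 write a[3]=7, slow++,fast++
slow=3 fast=4: a[fast]=9≠a[slow]=7 write a[4]=9, slow++,fast++
slow=4 fast=5: a[fast]=11≠a[slow]=9 write a[5]=11, slow++,fast++
slow=5 fast=6: a[fast]=11=a[slow] dup, fast++
slow=5 fast=7: a[fast]=11=a[slow] dup, fast++
slow=5 fast=8: a[fast]=14≠a[slow]=11 write a[6]=14, slow++,fast++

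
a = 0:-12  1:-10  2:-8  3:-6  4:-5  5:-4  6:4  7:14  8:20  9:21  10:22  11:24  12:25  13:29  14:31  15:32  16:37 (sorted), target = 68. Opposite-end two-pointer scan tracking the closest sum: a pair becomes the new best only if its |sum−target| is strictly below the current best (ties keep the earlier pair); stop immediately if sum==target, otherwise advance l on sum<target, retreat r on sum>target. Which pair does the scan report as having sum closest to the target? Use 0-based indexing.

pair (31, 37) with sum 68 (|Δ|=0)

l=0 r=16: -12+37=25 d=43 *, l++
l=1 r=16: -10+37=27 d=41 *, l++
l=2 r=16: -8+37=29 d=39 *, l++
l=3 r=16: -6+37=31 d=37 *, l++
l=4 r=16: -5+37=32 d=36 *, l++
l=5 r=16: -4+37=33 d=35 *, l++
l=6 r=16: 4+37=41 d=27 *, l++
l=7 r=16: 14+37=51 d=17 *, l++
l=8 r=16: 20+37=57 d=11 *, l++
l=9 r=16: 21+37=58 d=10 *, l++
l=10 r=16: 22+37=59 d=9 *, l++
l=11 r=16: 24+37=61 d=7 *, l++
l=12 r=16: 25+37=62 d=6 *, l++
l=13 r=16: 29+37=66 d=2 *, l++
l=14 r=16: 31+37=68 d=0 *, stop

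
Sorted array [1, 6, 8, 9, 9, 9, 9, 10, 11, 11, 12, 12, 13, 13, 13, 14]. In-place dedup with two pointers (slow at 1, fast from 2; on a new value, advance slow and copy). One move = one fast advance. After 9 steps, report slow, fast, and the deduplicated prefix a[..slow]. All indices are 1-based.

slow=1 fast=2: a[fast]=6≠a[slow]=1 write a[2]=6, slow++,fast++
slow=2 fast=3: a[fast]=8≠a[slow]=6 write a[3]=8, slow++,fast++
slow=3 fast=4: a[fast]=9≠a[slow]=8 write a[4]=9, slow++,fast++
slow=4 fast=5: a[fast]=9=a[slow] dup, fast++
slow=4 fast=6: a[fast]=9=a[slow] dup, fast++
slow=4 fast=7: a[fast]=9=a[slow] dup, fast++
slow=4 fast=8: a[fast]=10≠a[slow]=9 write a[5]=10, slow++,fast++
slow=5 fast=9: a[fast]=11≠a[slow]=10 write a[6]=11, slow++,fast++
slow=6 fast=10: a[fast]=11=a[slow] dup, fast++

slow=6, fast=11, prefix=[1, 6, 8, 9, 10, 11]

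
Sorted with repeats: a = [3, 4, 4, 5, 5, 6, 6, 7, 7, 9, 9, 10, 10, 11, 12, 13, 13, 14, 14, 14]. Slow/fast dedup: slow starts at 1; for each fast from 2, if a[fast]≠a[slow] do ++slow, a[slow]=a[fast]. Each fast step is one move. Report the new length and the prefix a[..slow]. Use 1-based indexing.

(s=1,f=2) a[fast]=4≠a[slow]=3 write a[2]=4 → slow++,fast++
(s=2,f=3) a[fast]=4=a[slow] dup → fast++
(s=2,f=4) a[fast]=5≠a[slow]=4 write a[3]=5 → slow++,fast++
(s=3,f=5) a[fast]=5=a[slow] dup → fast++
(s=3,f=6) a[fast]=6≠a[slow]=5 write a[4]=6 → slow++,fast++
(s=4,f=7) a[fast]=6=a[slow] dup → fast++
(s=4,f=8) a[fast]=7≠a[slow]=6 write a[5]=7 → slow++,fast++
(s=5,f=9) a[fast]=7=a[slow] dup → fast++
(s=5,f=10) a[fast]=9≠a[slow]=7 write a[6]=9 → slow++,fast++
(s=6,f=11) a[fast]=9=a[slow] dup → fast++
(s=6,f=12) a[fast]=10≠a[slow]=9 write a[7]=10 → slow++,fast++
(s=7,f=13) a[fast]=10=a[slow] dup → fast++
(s=7,f=14) a[fast]=11≠a[slow]=10 write a[8]=11 → slow++,fast++
(s=8,f=15) a[fast]=12≠a[slow]=11 write a[9]=12 → slow++,fast++
(s=9,f=16) a[fast]=13≠a[slow]=12 write a[10]=13 → slow++,fast++
(s=10,f=17) a[fast]=13=a[slow] dup → fast++
(s=10,f=18) a[fast]=14≠a[slow]=13 write a[11]=14 → slow++,fast++
(s=11,f=19) a[fast]=14=a[slow] dup → fast++
(s=11,f=20) a[fast]=14=a[slow] dup → fast++

length 11; prefix = [3, 4, 5, 6, 7, 9, 10, 11, 12, 13, 14]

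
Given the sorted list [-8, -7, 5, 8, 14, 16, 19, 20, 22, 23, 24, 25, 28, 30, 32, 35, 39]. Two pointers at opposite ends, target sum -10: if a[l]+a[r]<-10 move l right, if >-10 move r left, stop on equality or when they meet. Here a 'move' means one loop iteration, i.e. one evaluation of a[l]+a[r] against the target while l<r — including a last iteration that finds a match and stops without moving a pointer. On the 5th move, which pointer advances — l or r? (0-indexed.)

l=0 r=16: -8+39=31 >-10, r--
l=0 r=15: -8+35=27 >-10, r--
l=0 r=14: -8+32=24 >-10, r--
l=0 r=13: -8+30=22 >-10, r--
l=0 r=12: -8+28=20 >-10, r--

r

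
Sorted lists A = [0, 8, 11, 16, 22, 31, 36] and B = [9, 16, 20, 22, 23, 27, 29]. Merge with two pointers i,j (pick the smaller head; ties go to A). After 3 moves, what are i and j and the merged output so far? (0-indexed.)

i=2, j=1, merged so far=[0, 8, 9]

[i=0,j=0] A[i]=0<=B[j]=9 take 0 → i++
[i=1,j=0] A[i]=8<=B[j]=9 take 8 → i++
[i=2,j=0] A[i]=11>B[j]=9 take 9 → j++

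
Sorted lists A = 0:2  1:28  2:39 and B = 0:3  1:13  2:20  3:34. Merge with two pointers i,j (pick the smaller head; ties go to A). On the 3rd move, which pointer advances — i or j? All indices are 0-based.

j

i=0 j=0: A[i]=2<=B[j]=3 take 2, i++
i=1 j=0: A[i]=28>B[j]=3 take 3, j++
i=1 j=1: A[i]=28>B[j]=13 take 13, j++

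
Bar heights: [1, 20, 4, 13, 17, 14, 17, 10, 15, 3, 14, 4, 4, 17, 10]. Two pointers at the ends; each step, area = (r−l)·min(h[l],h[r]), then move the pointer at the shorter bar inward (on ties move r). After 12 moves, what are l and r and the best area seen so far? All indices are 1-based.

l=1 r=15: min(1,10)*14=14 best=14 *, l++
l=2 r=15: min(20,10)*13=130 best=130 *, r--
l=2 r=14: min(20,17)*12=204 best=204 *, r--
l=2 r=13: min(20,4)*11=44 best=204, r--
l=2 r=12: min(20,4)*10=40 best=204, r--
l=2 r=11: min(20,14)*9=126 best=204, r--
l=2 r=10: min(20,3)*8=24 best=204, r--
l=2 r=9: min(20,15)*7=105 best=204, r--
l=2 r=8: min(20,10)*6=60 best=204, r--
l=2 r=7: min(20,17)*5=85 best=204, r--
l=2 r=6: min(20,14)*4=56 best=204, r--
l=2 r=5: min(20,17)*3=51 best=204, r--

l=2, r=4, best area=204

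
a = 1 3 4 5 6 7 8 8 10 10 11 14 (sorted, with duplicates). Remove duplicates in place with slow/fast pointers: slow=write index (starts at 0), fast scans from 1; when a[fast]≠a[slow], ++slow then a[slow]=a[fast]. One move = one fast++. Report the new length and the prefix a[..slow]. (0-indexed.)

slow=0 fast=1: a[fast]=3≠a[slow]=1 write a[1]=3, slow++,fast++
slow=1 fast=2: a[fast]=4≠a[slow]=3 write a[2]=4, slow++,fast++
slow=2 fast=3: a[fast]=5≠a[slow]=4 write a[3]=5, slow++,fast++
slow=3 fast=4: a[fast]=6≠a[slow]=5 write a[4]=6, slow++,fast++
slow=4 fast=5: a[fast]=7≠a[slow]=6 write a[5]=7, slow++,fast++
slow=5 fast=6: a[fast]=8≠a[slow]=7 write a[6]=8, slow++,fast++
slow=6 fast=7: a[fast]=8=a[slow] dup, fast++
slow=6 fast=8: a[fast]=10≠a[slow]=8 write a[7]=10, slow++,fast++
slow=7 fast=9: a[fast]=10=a[slow] dup, fast++
slow=7 fast=10: a[fast]=11≠a[slow]=10 write a[8]=11, slow++,fast++
slow=8 fast=11: a[fast]=14≠a[slow]=11 write a[9]=14, slow++,fast++

length 10; prefix = [1, 3, 4, 5, 6, 7, 8, 10, 11, 14]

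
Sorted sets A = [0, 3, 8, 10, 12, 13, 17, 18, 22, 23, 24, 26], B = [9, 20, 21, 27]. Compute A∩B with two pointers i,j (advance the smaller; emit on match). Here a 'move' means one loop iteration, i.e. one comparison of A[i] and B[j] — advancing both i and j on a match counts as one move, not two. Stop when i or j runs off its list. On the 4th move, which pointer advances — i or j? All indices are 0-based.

[i=0,j=0] 0<9 → i++
[i=1,j=0] 3<9 → i++
[i=2,j=0] 8<9 → i++
[i=3,j=0] 10>9 → j++

j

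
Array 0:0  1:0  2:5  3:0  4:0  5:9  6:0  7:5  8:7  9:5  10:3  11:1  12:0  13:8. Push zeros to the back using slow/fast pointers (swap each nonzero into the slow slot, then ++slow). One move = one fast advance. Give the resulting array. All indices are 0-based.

[5, 9, 5, 7, 5, 3, 1, 8, 0, 0, 0, 0, 0, 0]

(s=0,f=0) a[fast]=0 → fast++
(s=0,f=1) a[fast]=0 → fast++
(s=0,f=2) a[fast]=5≠0 swap→a[0]=5 → slow++,fast++
(s=1,f=3) a[fast]=0 → fast++
(s=1,f=4) a[fast]=0 → fast++
(s=1,f=5) a[fast]=9≠0 swap→a[1]=9 → slow++,fast++
(s=2,f=6) a[fast]=0 → fast++
(s=2,f=7) a[fast]=5≠0 swap→a[2]=5 → slow++,fast++
(s=3,f=8) a[fast]=7≠0 swap→a[3]=7 → slow++,fast++
(s=4,f=9) a[fast]=5≠0 swap→a[4]=5 → slow++,fast++
(s=5,f=10) a[fast]=3≠0 swap→a[5]=3 → slow++,fast++
(s=6,f=11) a[fast]=1≠0 swap→a[6]=1 → slow++,fast++
(s=7,f=12) a[fast]=0 → fast++
(s=7,f=13) a[fast]=8≠0 swap→a[7]=8 → slow++,fast++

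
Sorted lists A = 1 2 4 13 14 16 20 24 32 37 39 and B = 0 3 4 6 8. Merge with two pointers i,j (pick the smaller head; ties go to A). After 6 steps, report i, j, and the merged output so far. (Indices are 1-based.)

i=4, j=4, merged so far=[0, 1, 2, 3, 4, 4]

[i=1,j=1] A[i]=1>B[j]=0 take 0 → j++
[i=1,j=2] A[i]=1<=B[j]=3 take 1 → i++
[i=2,j=2] A[i]=2<=B[j]=3 take 2 → i++
[i=3,j=2] A[i]=4>B[j]=3 take 3 → j++
[i=3,j=3] A[i]=4<=B[j]=4 take 4 → i++
[i=4,j=3] A[i]=13>B[j]=4 take 4 → j++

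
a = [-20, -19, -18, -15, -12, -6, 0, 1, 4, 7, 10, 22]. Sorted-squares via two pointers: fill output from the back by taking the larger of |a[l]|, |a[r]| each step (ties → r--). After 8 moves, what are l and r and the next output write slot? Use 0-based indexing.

l=0 r=11: |-20|<=|22| out[11]=484, r--
l=0 r=10: |-20|>|10| out[10]=400, l++
l=1 r=10: |-19|>|10| out[9]=361, l++
l=2 r=10: |-18|>|10| out[8]=324, l++
l=3 r=10: |-15|>|10| out[7]=225, l++
l=4 r=10: |-12|>|10| out[6]=144, l++
l=5 r=10: |-6|<=|10| out[5]=100, r--
l=5 r=9: |-6|<=|7| out[4]=49, r--

l=5, r=8, next write slot=3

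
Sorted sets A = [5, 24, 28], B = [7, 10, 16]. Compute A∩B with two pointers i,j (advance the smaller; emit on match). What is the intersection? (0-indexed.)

intersection = []

i=0 j=0: 5<7, i++
i=1 j=0: 24>7, j++
i=1 j=1: 24>10, j++
i=1 j=2: 24>16, j++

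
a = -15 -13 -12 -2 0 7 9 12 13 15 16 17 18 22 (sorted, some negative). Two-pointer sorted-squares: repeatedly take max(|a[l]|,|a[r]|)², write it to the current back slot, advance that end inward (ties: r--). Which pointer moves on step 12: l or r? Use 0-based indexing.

r

[0,13] |-15|<=|22| out[13]=484 → r--
[0,12] |-15|<=|18| out[12]=324 → r--
[0,11] |-15|<=|17| out[11]=289 → r--
[0,10] |-15|<=|16| out[10]=256 → r--
[0,9] |-15|<=|15| out[9]=225 → r--
[0,8] |-15|>|13| out[8]=225 → l++
[1,8] |-13|<=|13| out[7]=169 → r--
[1,7] |-13|>|12| out[6]=169 → l++
[2,7] |-12|<=|12| out[5]=144 → r--
[2,6] |-12|>|9| out[4]=144 → l++
[3,6] |-2|<=|9| out[3]=81 → r--
[3,5] |-2|<=|7| out[2]=49 → r--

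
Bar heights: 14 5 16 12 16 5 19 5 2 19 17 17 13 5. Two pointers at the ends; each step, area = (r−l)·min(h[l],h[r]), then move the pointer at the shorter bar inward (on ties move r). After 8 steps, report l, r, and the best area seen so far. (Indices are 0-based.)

l=6, r=11, best area=156

l=0 r=13: min(14,5)*13=65 best=65 *, r--
l=0 r=12: min(14,13)*12=156 best=156 *, r--
l=0 r=11: min(14,17)*11=154 best=156, l++
l=1 r=11: min(5,17)*10=50 best=156, l++
l=2 r=11: min(16,17)*9=144 best=156, l++
l=3 r=11: min(12,17)*8=96 best=156, l++
l=4 r=11: min(16,17)*7=112 best=156, l++
l=5 r=11: min(5,17)*6=30 best=156, l++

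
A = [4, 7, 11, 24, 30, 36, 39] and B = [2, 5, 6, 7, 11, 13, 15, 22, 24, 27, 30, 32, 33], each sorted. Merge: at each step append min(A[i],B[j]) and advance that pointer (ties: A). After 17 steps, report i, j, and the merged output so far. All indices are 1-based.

i=6, j=13, merged so far=[2, 4, 5, 6, 7, 7, 11, 11, 13, 15, 22, 24, 24, 27, 30, 30, 32]

i=1 j=1: A[i]=4>B[j]=2 take 2, j++
i=1 j=2: A[i]=4<=B[j]=5 take 4, i++
i=2 j=2: A[i]=7>B[j]=5 take 5, j++
i=2 j=3: A[i]=7>B[j]=6 take 6, j++
i=2 j=4: A[i]=7<=B[j]=7 take 7, i++
i=3 j=4: A[i]=11>B[j]=7 take 7, j++
i=3 j=5: A[i]=11<=B[j]=11 take 11, i++
i=4 j=5: A[i]=24>B[j]=11 take 11, j++
i=4 j=6: A[i]=24>B[j]=13 take 13, j++
i=4 j=7: A[i]=24>B[j]=15 take 15, j++
i=4 j=8: A[i]=24>B[j]=22 take 22, j++
i=4 j=9: A[i]=24<=B[j]=24 take 24, i++
i=5 j=9: A[i]=30>B[j]=24 take 24, j++
i=5 j=10: A[i]=30>B[j]=27 take 27, j++
i=5 j=11: A[i]=30<=B[j]=30 take 30, i++
i=6 j=11: A[i]=36>B[j]=30 take 30, j++
i=6 j=12: A[i]=36>B[j]=32 take 32, j++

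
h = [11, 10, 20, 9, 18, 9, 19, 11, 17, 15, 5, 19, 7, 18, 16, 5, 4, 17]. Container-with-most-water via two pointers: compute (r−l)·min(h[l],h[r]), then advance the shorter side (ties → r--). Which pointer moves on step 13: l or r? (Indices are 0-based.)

r

[0,17] min(11,17)*17=187 best=187 * → l++
[1,17] min(10,17)*16=160 best=187 → l++
[2,17] min(20,17)*15=255 best=255 * → r--
[2,16] min(20,4)*14=56 best=255 → r--
[2,15] min(20,5)*13=65 best=255 → r--
[2,14] min(20,16)*12=192 best=255 → r--
[2,13] min(20,18)*11=198 best=255 → r--
[2,12] min(20,7)*10=70 best=255 → r--
[2,11] min(20,19)*9=171 best=255 → r--
[2,10] min(20,5)*8=40 best=255 → r--
[2,9] min(20,15)*7=105 best=255 → r--
[2,8] min(20,17)*6=102 best=255 → r--
[2,7] min(20,11)*5=55 best=255 → r--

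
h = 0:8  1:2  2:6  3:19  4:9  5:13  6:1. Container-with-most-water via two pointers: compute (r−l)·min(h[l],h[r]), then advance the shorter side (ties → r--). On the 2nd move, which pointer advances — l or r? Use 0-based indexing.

l

[0,6] min(8,1)*6=6 best=6 * → r--
[0,5] min(8,13)*5=40 best=40 * → l++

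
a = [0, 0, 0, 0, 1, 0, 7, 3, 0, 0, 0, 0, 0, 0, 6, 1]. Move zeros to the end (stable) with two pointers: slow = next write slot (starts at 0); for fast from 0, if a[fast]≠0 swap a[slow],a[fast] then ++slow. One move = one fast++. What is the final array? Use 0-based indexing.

slow=0 fast=0: a[fast]=0, fast++
slow=0 fast=1: a[fast]=0, fast++
slow=0 fast=2: a[fast]=0, fast++
slow=0 fast=3: a[fast]=0, fast++
slow=0 fast=4: a[fast]=1≠0 swap→a[0]=1, slow++,fast++
slow=1 fast=5: a[fast]=0, fast++
slow=1 fast=6: a[fast]=7≠0 swap→a[1]=7, slow++,fast++
slow=2 fast=7: a[fast]=3≠0 swap→a[2]=3, slow++,fast++
slow=3 fast=8: a[fast]=0, fast++
slow=3 fast=9: a[fast]=0, fast++
slow=3 fast=10: a[fast]=0, fast++
slow=3 fast=11: a[fast]=0, fast++
slow=3 fast=12: a[fast]=0, fast++
slow=3 fast=13: a[fast]=0, fast++
slow=3 fast=14: a[fast]=6≠0 swap→a[3]=6, slow++,fast++
slow=4 fast=15: a[fast]=1≠0 swap→a[4]=1, slow++,fast++

[1, 7, 3, 6, 1, 0, 0, 0, 0, 0, 0, 0, 0, 0, 0, 0]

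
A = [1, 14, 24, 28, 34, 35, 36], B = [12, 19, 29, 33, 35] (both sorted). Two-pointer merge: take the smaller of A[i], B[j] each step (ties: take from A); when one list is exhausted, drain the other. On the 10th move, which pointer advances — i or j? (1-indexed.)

i=1 j=1: A[i]=1<=B[j]=12 take 1, i++
i=2 j=1: A[i]=14>B[j]=12 take 12, j++
i=2 j=2: A[i]=14<=B[j]=19 take 14, i++
i=3 j=2: A[i]=24>B[j]=19 take 19, j++
i=3 j=3: A[i]=24<=B[j]=29 take 24, i++
i=4 j=3: A[i]=28<=B[j]=29 take 28, i++
i=5 j=3: A[i]=34>B[j]=29 take 29, j++
i=5 j=4: A[i]=34>B[j]=33 take 33, j++
i=5 j=5: A[i]=34<=B[j]=35 take 34, i++
i=6 j=5: A[i]=35<=B[j]=35 take 35, i++

i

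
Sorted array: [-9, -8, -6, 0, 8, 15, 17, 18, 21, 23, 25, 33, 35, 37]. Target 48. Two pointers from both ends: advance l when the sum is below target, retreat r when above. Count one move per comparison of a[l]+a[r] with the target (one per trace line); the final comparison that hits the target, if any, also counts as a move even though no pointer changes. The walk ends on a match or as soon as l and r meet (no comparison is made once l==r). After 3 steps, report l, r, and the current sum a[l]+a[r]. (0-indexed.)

l=0 r=13: -9+37=28 <48, l++
l=1 r=13: -8+37=29 <48, l++
l=2 r=13: -6+37=31 <48, l++

l=3, r=13, sum=37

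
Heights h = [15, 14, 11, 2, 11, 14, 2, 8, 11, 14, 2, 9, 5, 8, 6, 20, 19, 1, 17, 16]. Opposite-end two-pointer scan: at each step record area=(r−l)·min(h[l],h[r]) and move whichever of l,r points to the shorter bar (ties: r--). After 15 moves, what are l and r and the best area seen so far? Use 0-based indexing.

[0,19] min(15,16)*19=285 best=285 * → l++
[1,19] min(14,16)*18=252 best=285 → l++
[2,19] min(11,16)*17=187 best=285 → l++
[3,19] min(2,16)*16=32 best=285 → l++
[4,19] min(11,16)*15=165 best=285 → l++
[5,19] min(14,16)*14=196 best=285 → l++
[6,19] min(2,16)*13=26 best=285 → l++
[7,19] min(8,16)*12=96 best=285 → l++
[8,19] min(11,16)*11=121 best=285 → l++
[9,19] min(14,16)*10=140 best=285 → l++
[10,19] min(2,16)*9=18 best=285 → l++
[11,19] min(9,16)*8=72 best=285 → l++
[12,19] min(5,16)*7=35 best=285 → l++
[13,19] min(8,16)*6=48 best=285 → l++
[14,19] min(6,16)*5=30 best=285 → l++

l=15, r=19, best area=285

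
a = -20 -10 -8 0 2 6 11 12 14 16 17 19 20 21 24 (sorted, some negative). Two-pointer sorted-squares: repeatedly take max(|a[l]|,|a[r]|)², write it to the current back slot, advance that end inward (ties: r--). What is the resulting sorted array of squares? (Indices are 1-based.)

[1,15] |-20|<=|24| out[15]=576 → r--
[1,14] |-20|<=|21| out[14]=441 → r--
[1,13] |-20|<=|20| out[13]=400 → r--
[1,12] |-20|>|19| out[12]=400 → l++
[2,12] |-10|<=|19| out[11]=361 → r--
[2,11] |-10|<=|17| out[10]=289 → r--
[2,10] |-10|<=|16| out[9]=256 → r--
[2,9] |-10|<=|14| out[8]=196 → r--
[2,8] |-10|<=|12| out[7]=144 → r--
[2,7] |-10|<=|11| out[6]=121 → r--
[2,6] |-10|>|6| out[5]=100 → l++
[3,6] |-8|>|6| out[4]=64 → l++
[4,6] |0|<=|6| out[3]=36 → r--
[4,5] |0|<=|2| out[2]=4 → r--
[4,4] |0|<=|0| out[1]=0 → r--

[0, 4, 36, 64, 100, 121, 144, 196, 256, 289, 361, 400, 400, 441, 576]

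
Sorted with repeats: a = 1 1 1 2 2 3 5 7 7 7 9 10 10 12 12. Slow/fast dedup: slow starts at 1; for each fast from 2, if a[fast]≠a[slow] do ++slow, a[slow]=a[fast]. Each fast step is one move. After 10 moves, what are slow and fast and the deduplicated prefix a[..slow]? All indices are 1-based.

(s=1,f=2) a[fast]=1=a[slow] dup → fast++
(s=1,f=3) a[fast]=1=a[slow] dup → fast++
(s=1,f=4) a[fast]=2≠a[slow]=1 write a[2]=2 → slow++,fast++
(s=2,f=5) a[fast]=2=a[slow] dup → fast++
(s=2,f=6) a[fast]=3≠a[slow]=2 write a[3]=3 → slow++,fast++
(s=3,f=7) a[fast]=5≠a[slow]=3 write a[4]=5 → slow++,fast++
(s=4,f=8) a[fast]=7≠a[slow]=5 write a[5]=7 → slow++,fast++
(s=5,f=9) a[fast]=7=a[slow] dup → fast++
(s=5,f=10) a[fast]=7=a[slow] dup → fast++
(s=5,f=11) a[fast]=9≠a[slow]=7 write a[6]=9 → slow++,fast++

slow=6, fast=12, prefix=[1, 2, 3, 5, 7, 9]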